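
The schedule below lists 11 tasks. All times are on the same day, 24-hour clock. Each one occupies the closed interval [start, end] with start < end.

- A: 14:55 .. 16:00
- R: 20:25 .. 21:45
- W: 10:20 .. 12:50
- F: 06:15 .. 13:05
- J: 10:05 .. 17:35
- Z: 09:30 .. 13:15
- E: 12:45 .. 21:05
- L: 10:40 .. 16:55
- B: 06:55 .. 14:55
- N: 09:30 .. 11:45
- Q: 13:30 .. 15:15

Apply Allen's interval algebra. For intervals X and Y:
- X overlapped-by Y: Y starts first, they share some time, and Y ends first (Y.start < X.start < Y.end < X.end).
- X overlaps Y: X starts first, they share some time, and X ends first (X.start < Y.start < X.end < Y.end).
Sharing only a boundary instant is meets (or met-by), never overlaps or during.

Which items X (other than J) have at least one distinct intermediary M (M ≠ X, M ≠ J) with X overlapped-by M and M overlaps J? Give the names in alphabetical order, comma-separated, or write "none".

B, E, L, Q, W, Z

Target J = [10:05, 17:35].
Intermediaries M with M overlaps J: B, F, N, Z.
Via B — items with X overlapped-by B: E, L, Q.
Via F — items with X overlapped-by F: B, E, L, Z.
Via N — items with X overlapped-by N: L, W.
Via Z — items with X overlapped-by Z: E, L.
Union: B, E, L, Q, W, Z.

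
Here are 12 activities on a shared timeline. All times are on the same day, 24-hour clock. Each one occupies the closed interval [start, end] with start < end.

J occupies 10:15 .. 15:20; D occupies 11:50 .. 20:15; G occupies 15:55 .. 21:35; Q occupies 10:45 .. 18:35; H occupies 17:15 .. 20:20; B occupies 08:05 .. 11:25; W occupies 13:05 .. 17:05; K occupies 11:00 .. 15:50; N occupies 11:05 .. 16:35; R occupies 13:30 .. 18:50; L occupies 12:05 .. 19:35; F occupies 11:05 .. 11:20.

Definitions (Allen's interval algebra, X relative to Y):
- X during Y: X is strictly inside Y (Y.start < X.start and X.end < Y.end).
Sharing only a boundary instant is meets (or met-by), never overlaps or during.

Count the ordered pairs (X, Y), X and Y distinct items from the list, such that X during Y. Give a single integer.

Checking all 132 ordered pairs for relation 'during'; matching pairs in alphabetical order:
(F, B): F during B ✓
(F, J): F during J ✓
(F, K): F during K ✓
(F, Q): F during Q ✓
(H, G): H during G ✓
(K, Q): K during Q ✓
(L, D): L during D ✓
(N, Q): N during Q ✓
(R, D): R during D ✓
(R, L): R during L ✓
(W, D): W during D ✓
(W, L): W during L ✓
(W, Q): W during Q ✓
Count: 13.

13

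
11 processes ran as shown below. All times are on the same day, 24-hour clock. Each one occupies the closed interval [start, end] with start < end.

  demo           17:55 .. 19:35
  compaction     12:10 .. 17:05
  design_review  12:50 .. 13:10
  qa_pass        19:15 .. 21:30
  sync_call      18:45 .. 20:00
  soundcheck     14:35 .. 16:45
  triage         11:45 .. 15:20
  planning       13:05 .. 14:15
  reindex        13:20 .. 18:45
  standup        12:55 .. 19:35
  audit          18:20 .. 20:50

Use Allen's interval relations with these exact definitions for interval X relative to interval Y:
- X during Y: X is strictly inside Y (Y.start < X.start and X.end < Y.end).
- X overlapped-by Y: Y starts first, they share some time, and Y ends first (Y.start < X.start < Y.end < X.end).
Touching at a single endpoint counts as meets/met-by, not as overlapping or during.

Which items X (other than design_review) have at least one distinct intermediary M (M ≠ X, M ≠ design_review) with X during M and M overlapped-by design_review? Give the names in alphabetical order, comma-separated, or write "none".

Target design_review = [12:50, 13:10].
Intermediaries M with M overlapped-by design_review: planning, standup.
Via planning — items with X during planning: none.
Via standup — items with X during standup: planning, reindex, soundcheck.
Union: planning, reindex, soundcheck.

planning, reindex, soundcheck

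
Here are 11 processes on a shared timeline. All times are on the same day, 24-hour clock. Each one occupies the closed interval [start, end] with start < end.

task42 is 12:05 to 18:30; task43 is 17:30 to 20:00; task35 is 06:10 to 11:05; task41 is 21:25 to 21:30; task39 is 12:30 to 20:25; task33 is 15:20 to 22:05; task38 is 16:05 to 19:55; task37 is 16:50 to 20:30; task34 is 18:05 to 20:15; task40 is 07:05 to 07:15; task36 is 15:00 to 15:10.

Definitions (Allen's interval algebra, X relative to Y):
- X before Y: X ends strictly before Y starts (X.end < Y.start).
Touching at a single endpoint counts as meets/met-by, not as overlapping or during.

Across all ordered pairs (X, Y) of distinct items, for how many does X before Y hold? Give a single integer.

30

Checking all 110 ordered pairs for relation 'before'; matching pairs in alphabetical order:
(task34, task41): task34 before task41 ✓
(task35, task33): task35 before task33 ✓
(task35, task34): task35 before task34 ✓
(task35, task36): task35 before task36 ✓
(task35, task37): task35 before task37 ✓
(task35, task38): task35 before task38 ✓
(task35, task39): task35 before task39 ✓
(task35, task41): task35 before task41 ✓
(task35, task42): task35 before task42 ✓
(task35, task43): task35 before task43 ✓
(task36, task33): task36 before task33 ✓
(task36, task34): task36 before task34 ✓
(task36, task37): task36 before task37 ✓
(task36, task38): task36 before task38 ✓
(task36, task41): task36 before task41 ✓
(task36, task43): task36 before task43 ✓
(task37, task41): task37 before task41 ✓
(task38, task41): task38 before task41 ✓
(task39, task41): task39 before task41 ✓
(task40, task33): task40 before task33 ✓
(task40, task34): task40 before task34 ✓
(task40, task36): task40 before task36 ✓
(task40, task37): task40 before task37 ✓
(task40, task38): task40 before task38 ✓
... plus 6 further pairs not listed.
Count: 30.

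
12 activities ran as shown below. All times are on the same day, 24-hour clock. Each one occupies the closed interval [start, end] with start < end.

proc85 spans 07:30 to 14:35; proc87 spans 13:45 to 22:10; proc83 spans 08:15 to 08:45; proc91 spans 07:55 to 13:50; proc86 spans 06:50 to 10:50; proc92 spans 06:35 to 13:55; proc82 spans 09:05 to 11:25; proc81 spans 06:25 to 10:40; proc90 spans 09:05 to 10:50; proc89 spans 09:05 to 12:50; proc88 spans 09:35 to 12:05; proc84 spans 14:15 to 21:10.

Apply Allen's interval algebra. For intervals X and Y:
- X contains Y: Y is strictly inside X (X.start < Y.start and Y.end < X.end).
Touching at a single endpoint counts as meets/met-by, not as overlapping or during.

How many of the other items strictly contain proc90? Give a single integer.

3

Target proc90 = [09:05, 10:50].
proc81 [06:25, 10:40] → overlaps → no.
proc82 [09:05, 11:25] → started-by → no.
proc83 [08:15, 08:45] → before → no.
proc84 [14:15, 21:10] → after → no.
proc85 [07:30, 14:35] → contains → counts.
proc86 [06:50, 10:50] → finished-by → no.
proc87 [13:45, 22:10] → after → no.
proc88 [09:35, 12:05] → overlapped-by → no.
proc89 [09:05, 12:50] → started-by → no.
proc91 [07:55, 13:50] → contains → counts.
proc92 [06:35, 13:55] → contains → counts.
Total: 3.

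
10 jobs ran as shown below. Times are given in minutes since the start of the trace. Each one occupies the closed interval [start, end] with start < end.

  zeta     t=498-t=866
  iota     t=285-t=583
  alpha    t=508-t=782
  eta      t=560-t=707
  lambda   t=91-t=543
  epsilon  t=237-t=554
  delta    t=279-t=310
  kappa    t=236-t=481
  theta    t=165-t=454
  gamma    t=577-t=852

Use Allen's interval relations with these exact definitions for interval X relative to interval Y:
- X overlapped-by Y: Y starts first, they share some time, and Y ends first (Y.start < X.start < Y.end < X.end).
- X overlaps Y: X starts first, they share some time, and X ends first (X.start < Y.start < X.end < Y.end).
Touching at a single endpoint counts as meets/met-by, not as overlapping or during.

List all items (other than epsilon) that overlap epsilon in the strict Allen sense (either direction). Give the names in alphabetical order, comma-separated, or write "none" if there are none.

Target epsilon = [t=237, t=554].
alpha [t=508, t=782] → overlapped-by → yes.
delta [t=279, t=310] → during → no.
eta [t=560, t=707] → after → no.
gamma [t=577, t=852] → after → no.
iota [t=285, t=583] → overlapped-by → yes.
kappa [t=236, t=481] → overlaps → yes.
lambda [t=91, t=543] → overlaps → yes.
theta [t=165, t=454] → overlaps → yes.
zeta [t=498, t=866] → overlapped-by → yes.
Result: alpha, iota, kappa, lambda, theta, zeta.

alpha, iota, kappa, lambda, theta, zeta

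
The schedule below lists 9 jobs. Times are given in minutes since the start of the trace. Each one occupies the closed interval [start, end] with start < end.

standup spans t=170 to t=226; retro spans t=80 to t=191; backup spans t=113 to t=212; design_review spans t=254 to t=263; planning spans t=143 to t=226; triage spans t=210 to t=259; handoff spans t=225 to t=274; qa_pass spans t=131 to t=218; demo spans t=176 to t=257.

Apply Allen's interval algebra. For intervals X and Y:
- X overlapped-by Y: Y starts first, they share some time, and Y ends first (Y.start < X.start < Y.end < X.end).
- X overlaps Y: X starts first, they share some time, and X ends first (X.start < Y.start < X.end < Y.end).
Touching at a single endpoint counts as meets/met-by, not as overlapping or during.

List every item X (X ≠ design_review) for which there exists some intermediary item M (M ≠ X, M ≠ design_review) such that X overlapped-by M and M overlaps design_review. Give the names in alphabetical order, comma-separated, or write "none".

handoff, triage

Target design_review = [t=254, t=263].
Intermediaries M with M overlaps design_review: demo, triage.
Via demo — items with X overlapped-by demo: handoff, triage.
Via triage — items with X overlapped-by triage: handoff.
Union: handoff, triage.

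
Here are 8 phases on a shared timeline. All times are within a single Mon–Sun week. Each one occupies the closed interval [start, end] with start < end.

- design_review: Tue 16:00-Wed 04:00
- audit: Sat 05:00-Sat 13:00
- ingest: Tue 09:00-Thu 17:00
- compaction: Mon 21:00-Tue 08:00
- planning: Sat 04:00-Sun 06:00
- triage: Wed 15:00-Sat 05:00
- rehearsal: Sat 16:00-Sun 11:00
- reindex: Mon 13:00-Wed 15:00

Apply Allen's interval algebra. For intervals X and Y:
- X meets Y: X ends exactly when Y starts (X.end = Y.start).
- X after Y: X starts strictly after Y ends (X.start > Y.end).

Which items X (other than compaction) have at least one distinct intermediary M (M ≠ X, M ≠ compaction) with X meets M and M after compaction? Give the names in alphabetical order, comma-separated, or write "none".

reindex, triage

Target compaction = [Mon 21:00, Tue 08:00].
Intermediaries M with M after compaction: audit, design_review, ingest, planning, rehearsal, triage.
Via audit — items with X meets audit: triage.
Via design_review — items with X meets design_review: none.
Via ingest — items with X meets ingest: none.
Via planning — items with X meets planning: none.
Via rehearsal — items with X meets rehearsal: none.
Via triage — items with X meets triage: reindex.
Union: reindex, triage.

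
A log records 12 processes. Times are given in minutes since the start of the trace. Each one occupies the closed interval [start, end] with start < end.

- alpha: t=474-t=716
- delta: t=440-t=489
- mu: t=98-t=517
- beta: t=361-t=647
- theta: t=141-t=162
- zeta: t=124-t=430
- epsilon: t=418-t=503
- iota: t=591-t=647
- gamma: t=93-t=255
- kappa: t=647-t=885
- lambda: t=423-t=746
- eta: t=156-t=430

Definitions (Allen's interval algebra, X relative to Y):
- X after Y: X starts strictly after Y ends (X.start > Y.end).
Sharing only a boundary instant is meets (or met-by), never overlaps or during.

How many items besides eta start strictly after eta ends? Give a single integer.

4

Target eta = [t=156, t=430].
alpha [t=474, t=716] → after → counts.
beta [t=361, t=647] → overlapped-by → no.
delta [t=440, t=489] → after → counts.
epsilon [t=418, t=503] → overlapped-by → no.
gamma [t=93, t=255] → overlaps → no.
iota [t=591, t=647] → after → counts.
kappa [t=647, t=885] → after → counts.
lambda [t=423, t=746] → overlapped-by → no.
mu [t=98, t=517] → contains → no.
theta [t=141, t=162] → overlaps → no.
zeta [t=124, t=430] → finished-by → no.
Total: 4.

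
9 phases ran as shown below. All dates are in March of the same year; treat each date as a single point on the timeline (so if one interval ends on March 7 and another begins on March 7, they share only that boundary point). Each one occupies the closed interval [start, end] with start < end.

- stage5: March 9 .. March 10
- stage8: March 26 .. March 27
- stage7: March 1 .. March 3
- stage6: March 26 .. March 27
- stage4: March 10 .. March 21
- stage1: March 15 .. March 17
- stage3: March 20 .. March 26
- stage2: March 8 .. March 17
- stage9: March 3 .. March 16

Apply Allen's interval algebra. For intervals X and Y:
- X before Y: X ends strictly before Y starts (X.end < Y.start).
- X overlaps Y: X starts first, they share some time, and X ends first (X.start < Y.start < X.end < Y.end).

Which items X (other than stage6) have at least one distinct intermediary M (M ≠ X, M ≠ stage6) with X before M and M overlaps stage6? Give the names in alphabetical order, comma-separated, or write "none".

none

Target stage6 = [March 26, March 27].
Intermediaries M with M overlaps stage6: none.
Union: none.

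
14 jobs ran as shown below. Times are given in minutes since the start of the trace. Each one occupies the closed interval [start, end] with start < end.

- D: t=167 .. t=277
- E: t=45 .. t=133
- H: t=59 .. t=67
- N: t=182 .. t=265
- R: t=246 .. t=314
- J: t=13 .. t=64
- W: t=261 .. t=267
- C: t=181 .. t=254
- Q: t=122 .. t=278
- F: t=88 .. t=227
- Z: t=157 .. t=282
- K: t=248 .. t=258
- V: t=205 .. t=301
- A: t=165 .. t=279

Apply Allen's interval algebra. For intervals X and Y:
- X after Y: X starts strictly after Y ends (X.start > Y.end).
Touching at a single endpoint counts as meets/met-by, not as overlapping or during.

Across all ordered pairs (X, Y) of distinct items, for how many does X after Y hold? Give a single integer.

36

Checking all 182 ordered pairs for relation 'after'; matching pairs in alphabetical order:
(A, E): A after E ✓
(A, H): A after H ✓
(A, J): A after J ✓
(C, E): C after E ✓
(C, H): C after H ✓
(C, J): C after J ✓
(D, E): D after E ✓
(D, H): D after H ✓
(D, J): D after J ✓
(F, H): F after H ✓
(F, J): F after J ✓
(K, E): K after E ✓
(K, F): K after F ✓
(K, H): K after H ✓
(K, J): K after J ✓
(N, E): N after E ✓
(N, H): N after H ✓
(N, J): N after J ✓
(Q, H): Q after H ✓
(Q, J): Q after J ✓
(R, E): R after E ✓
(R, F): R after F ✓
(R, H): R after H ✓
(R, J): R after J ✓
... plus 12 further pairs not listed.
Count: 36.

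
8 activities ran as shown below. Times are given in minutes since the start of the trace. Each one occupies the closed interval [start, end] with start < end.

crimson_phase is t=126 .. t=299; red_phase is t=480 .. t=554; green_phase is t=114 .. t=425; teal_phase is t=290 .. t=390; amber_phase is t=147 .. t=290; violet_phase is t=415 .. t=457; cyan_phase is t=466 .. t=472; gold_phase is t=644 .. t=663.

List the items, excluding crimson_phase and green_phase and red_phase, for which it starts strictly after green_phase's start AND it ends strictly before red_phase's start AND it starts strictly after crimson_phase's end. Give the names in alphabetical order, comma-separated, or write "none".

Conditions: its start is strictly after green_phase's start (X.start > t=114) AND its end is strictly before red_phase's start (X.end < t=480) AND its start is strictly after crimson_phase's end (X.start > t=299).
amber_phase: start t=147 > t=114? ✓; end t=290 < t=480? ✓; start t=147 > t=299? ✗ → no.
cyan_phase: start t=466 > t=114? ✓; end t=472 < t=480? ✓; start t=466 > t=299? ✓ → yes.
gold_phase: start t=644 > t=114? ✓; end t=663 < t=480? ✗; start t=644 > t=299? ✓ → no.
teal_phase: start t=290 > t=114? ✓; end t=390 < t=480? ✓; start t=290 > t=299? ✗ → no.
violet_phase: start t=415 > t=114? ✓; end t=457 < t=480? ✓; start t=415 > t=299? ✓ → yes.
Result: cyan_phase, violet_phase.

cyan_phase, violet_phase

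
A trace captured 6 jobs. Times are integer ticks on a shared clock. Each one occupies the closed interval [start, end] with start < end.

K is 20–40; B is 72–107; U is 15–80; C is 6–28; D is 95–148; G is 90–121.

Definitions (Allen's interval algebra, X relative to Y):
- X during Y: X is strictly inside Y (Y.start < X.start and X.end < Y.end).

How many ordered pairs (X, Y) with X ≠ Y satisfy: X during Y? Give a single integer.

Checking all 30 ordered pairs for relation 'during'; matching pairs in alphabetical order:
(K, U): K during U ✓
Count: 1.

1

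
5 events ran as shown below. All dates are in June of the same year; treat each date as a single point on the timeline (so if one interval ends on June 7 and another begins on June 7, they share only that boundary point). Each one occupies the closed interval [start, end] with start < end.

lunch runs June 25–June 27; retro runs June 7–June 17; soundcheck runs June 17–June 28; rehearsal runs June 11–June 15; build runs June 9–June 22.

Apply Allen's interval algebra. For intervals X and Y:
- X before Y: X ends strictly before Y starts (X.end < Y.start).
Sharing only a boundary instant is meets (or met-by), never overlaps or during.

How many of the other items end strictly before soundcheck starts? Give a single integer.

1

Target soundcheck = [June 17, June 28].
build [June 9, June 22] → overlaps → no.
lunch [June 25, June 27] → during → no.
rehearsal [June 11, June 15] → before → counts.
retro [June 7, June 17] → meets → no.
Total: 1.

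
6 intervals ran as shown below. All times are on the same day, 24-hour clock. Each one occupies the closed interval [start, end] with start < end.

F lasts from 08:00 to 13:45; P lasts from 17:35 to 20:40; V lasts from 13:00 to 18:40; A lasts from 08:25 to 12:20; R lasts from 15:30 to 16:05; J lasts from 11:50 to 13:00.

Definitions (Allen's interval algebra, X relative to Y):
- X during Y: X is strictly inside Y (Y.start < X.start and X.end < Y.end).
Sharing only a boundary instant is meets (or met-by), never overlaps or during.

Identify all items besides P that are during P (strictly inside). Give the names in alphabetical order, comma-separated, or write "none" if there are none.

none

Target P = [17:35, 20:40].
A [08:25, 12:20] → before → no.
F [08:00, 13:45] → before → no.
J [11:50, 13:00] → before → no.
R [15:30, 16:05] → before → no.
V [13:00, 18:40] → overlaps → no.
Result: none.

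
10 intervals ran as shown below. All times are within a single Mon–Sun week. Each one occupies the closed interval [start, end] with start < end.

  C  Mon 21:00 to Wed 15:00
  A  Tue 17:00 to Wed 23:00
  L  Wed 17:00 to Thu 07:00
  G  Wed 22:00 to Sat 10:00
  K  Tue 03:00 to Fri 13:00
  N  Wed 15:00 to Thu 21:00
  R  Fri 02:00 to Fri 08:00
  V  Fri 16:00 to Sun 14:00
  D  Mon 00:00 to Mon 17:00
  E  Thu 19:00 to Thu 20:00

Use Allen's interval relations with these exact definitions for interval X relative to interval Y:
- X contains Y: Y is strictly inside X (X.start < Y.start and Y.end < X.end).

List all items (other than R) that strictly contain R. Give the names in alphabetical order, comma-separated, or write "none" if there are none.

Target R = [Fri 02:00, Fri 08:00].
A [Tue 17:00, Wed 23:00] → before → no.
C [Mon 21:00, Wed 15:00] → before → no.
D [Mon 00:00, Mon 17:00] → before → no.
E [Thu 19:00, Thu 20:00] → before → no.
G [Wed 22:00, Sat 10:00] → contains → yes.
K [Tue 03:00, Fri 13:00] → contains → yes.
L [Wed 17:00, Thu 07:00] → before → no.
N [Wed 15:00, Thu 21:00] → before → no.
V [Fri 16:00, Sun 14:00] → after → no.
Result: G, K.

G, K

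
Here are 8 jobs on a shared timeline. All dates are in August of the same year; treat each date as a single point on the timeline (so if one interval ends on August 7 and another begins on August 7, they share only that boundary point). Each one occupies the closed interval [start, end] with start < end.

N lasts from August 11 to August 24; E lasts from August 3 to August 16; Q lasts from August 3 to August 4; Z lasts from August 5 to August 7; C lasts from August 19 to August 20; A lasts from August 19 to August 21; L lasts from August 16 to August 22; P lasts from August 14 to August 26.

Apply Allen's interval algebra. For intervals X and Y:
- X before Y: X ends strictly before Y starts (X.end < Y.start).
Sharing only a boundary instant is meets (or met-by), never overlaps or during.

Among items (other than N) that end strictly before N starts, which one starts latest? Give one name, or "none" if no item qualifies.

Target N = [August 11, August 24].
A [August 19, August 21] → during → excluded.
C [August 19, August 20] → during → excluded.
E [August 3, August 16] → overlaps → excluded.
L [August 16, August 22] → during → excluded.
P [August 14, August 26] → overlapped-by → excluded.
Q [August 3, August 4] → before → candidate.
Z [August 5, August 7] → before → candidate.
Among candidates, latest start is August 5 → Z.

Z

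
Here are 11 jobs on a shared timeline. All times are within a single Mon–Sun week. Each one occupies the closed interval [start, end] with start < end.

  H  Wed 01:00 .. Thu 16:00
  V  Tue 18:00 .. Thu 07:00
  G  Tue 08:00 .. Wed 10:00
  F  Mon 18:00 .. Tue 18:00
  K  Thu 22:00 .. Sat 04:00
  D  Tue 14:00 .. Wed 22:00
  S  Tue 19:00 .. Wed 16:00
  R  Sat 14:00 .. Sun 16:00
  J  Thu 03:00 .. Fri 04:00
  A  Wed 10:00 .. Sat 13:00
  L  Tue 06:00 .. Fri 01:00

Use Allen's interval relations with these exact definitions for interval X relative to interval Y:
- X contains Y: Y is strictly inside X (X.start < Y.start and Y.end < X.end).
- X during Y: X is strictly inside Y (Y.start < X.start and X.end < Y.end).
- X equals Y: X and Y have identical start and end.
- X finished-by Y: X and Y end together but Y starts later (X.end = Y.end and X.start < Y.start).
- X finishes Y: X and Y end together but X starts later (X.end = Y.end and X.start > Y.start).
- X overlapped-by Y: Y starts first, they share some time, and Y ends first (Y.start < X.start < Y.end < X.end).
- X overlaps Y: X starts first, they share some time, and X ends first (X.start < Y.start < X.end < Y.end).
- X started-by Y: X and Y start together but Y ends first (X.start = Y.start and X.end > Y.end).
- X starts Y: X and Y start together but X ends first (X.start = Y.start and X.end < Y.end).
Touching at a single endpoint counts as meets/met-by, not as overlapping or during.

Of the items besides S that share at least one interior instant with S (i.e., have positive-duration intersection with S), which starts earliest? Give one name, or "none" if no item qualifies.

L

Target S = [Tue 19:00, Wed 16:00].
A [Wed 10:00, Sat 13:00] → overlapped-by → candidate.
D [Tue 14:00, Wed 22:00] → contains → candidate.
F [Mon 18:00, Tue 18:00] → before → excluded.
G [Tue 08:00, Wed 10:00] → overlaps → candidate.
H [Wed 01:00, Thu 16:00] → overlapped-by → candidate.
J [Thu 03:00, Fri 04:00] → after → excluded.
K [Thu 22:00, Sat 04:00] → after → excluded.
L [Tue 06:00, Fri 01:00] → contains → candidate.
R [Sat 14:00, Sun 16:00] → after → excluded.
V [Tue 18:00, Thu 07:00] → contains → candidate.
Among candidates, earliest start is Tue 06:00 → L.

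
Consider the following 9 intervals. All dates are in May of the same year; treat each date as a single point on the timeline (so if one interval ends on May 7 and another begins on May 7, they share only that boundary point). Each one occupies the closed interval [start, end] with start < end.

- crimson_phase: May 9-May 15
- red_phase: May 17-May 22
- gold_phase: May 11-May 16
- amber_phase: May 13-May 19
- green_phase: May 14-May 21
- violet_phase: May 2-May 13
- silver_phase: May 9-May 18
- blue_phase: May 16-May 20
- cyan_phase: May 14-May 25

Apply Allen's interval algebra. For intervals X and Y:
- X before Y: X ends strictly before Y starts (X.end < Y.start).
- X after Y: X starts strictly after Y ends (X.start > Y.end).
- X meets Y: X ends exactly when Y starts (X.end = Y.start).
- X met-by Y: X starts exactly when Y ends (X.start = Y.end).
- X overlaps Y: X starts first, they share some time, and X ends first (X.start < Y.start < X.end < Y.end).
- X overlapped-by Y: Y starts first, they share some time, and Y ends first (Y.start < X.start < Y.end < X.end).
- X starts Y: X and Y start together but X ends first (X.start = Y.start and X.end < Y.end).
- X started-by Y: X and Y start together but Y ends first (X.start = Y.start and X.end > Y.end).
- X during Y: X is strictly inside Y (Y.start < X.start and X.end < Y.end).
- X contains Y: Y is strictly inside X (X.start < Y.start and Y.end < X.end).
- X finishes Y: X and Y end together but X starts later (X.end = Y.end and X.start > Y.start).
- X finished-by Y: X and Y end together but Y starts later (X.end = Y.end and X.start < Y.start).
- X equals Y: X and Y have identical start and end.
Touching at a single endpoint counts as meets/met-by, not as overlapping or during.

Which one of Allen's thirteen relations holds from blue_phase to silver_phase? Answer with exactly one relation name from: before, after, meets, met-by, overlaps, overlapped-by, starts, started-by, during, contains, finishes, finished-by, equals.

blue_phase = [May 16, May 20]; silver_phase = [May 9, May 18].
Compare endpoints: blue_phase.start > silver_phase.start, blue_phase.start < silver_phase.end, blue_phase.end > silver_phase.start, blue_phase.end > silver_phase.end.
That pattern is 'overlapped-by'.

overlapped-by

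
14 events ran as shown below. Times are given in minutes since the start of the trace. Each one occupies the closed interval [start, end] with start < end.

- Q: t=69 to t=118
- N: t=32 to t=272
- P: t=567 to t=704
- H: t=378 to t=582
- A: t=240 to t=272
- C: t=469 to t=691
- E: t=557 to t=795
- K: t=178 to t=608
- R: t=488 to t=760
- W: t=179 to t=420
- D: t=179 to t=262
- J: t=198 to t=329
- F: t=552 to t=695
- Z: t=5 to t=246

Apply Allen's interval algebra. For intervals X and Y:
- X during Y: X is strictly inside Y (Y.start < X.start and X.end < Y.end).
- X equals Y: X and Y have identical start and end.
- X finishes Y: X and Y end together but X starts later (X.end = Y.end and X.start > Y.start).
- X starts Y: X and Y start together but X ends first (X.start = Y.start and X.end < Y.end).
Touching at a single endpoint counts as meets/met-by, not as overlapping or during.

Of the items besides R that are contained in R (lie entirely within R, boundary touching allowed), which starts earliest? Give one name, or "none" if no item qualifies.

Target R = [t=488, t=760].
A [t=240, t=272] → before → excluded.
C [t=469, t=691] → overlaps → excluded.
D [t=179, t=262] → before → excluded.
E [t=557, t=795] → overlapped-by → excluded.
F [t=552, t=695] → during → candidate.
H [t=378, t=582] → overlaps → excluded.
J [t=198, t=329] → before → excluded.
K [t=178, t=608] → overlaps → excluded.
N [t=32, t=272] → before → excluded.
P [t=567, t=704] → during → candidate.
Q [t=69, t=118] → before → excluded.
W [t=179, t=420] → before → excluded.
Z [t=5, t=246] → before → excluded.
Among candidates, earliest start is t=552 → F.

F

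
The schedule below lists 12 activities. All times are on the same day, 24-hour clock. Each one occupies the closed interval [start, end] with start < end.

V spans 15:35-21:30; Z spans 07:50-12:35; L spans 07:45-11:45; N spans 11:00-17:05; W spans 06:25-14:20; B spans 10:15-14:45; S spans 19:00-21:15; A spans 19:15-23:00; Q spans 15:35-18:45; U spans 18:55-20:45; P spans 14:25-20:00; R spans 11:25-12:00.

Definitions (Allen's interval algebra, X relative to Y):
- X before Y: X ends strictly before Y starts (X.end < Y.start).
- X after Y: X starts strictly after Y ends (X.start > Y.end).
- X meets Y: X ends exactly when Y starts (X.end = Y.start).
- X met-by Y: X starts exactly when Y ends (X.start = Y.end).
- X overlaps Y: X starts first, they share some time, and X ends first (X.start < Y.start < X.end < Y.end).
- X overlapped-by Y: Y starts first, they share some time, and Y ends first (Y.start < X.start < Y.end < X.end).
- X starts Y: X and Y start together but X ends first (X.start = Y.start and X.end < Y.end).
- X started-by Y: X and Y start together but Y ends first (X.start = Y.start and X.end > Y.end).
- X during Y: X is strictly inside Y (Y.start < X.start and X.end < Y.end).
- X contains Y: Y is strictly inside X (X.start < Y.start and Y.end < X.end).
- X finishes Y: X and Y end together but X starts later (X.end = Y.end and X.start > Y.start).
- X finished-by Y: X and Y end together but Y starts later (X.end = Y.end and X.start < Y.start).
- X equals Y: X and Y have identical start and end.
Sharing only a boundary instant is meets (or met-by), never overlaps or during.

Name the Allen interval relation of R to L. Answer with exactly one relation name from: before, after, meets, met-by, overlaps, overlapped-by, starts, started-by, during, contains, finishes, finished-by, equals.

R = [11:25, 12:00]; L = [07:45, 11:45].
Compare endpoints: R.start > L.start, R.start < L.end, R.end > L.start, R.end > L.end.
That pattern is 'overlapped-by'.

overlapped-by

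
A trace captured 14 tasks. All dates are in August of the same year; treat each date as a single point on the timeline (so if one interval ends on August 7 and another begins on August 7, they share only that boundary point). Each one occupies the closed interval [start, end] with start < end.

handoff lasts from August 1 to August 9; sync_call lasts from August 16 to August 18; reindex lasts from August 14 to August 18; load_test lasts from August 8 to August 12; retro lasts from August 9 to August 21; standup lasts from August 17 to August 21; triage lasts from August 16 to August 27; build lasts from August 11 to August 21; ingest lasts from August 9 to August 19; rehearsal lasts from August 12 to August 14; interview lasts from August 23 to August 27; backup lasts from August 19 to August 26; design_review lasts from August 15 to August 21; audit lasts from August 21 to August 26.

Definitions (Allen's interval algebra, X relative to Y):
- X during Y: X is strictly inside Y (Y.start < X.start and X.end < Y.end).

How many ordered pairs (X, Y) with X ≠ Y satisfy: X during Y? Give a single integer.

13

Checking all 182 ordered pairs for relation 'during'; matching pairs in alphabetical order:
(audit, triage): audit during triage ✓
(backup, triage): backup during triage ✓
(rehearsal, build): rehearsal during build ✓
(rehearsal, ingest): rehearsal during ingest ✓
(rehearsal, retro): rehearsal during retro ✓
(reindex, build): reindex during build ✓
(reindex, ingest): reindex during ingest ✓
(reindex, retro): reindex during retro ✓
(standup, triage): standup during triage ✓
(sync_call, build): sync_call during build ✓
(sync_call, design_review): sync_call during design_review ✓
(sync_call, ingest): sync_call during ingest ✓
(sync_call, retro): sync_call during retro ✓
Count: 13.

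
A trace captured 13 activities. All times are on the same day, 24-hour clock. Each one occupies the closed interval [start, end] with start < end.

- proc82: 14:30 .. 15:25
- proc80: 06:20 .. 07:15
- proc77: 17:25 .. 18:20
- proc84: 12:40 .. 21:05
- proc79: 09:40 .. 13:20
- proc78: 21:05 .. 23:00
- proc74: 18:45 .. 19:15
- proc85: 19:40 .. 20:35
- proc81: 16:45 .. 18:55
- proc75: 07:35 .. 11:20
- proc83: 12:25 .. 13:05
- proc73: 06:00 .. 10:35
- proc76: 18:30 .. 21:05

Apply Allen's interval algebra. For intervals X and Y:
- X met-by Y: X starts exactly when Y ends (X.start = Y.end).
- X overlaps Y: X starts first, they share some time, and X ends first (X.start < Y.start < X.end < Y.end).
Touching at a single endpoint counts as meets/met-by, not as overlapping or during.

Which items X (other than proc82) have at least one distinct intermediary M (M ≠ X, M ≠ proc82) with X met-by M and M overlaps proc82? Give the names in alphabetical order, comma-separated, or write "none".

Target proc82 = [14:30, 15:25].
Intermediaries M with M overlaps proc82: none.
Union: none.

none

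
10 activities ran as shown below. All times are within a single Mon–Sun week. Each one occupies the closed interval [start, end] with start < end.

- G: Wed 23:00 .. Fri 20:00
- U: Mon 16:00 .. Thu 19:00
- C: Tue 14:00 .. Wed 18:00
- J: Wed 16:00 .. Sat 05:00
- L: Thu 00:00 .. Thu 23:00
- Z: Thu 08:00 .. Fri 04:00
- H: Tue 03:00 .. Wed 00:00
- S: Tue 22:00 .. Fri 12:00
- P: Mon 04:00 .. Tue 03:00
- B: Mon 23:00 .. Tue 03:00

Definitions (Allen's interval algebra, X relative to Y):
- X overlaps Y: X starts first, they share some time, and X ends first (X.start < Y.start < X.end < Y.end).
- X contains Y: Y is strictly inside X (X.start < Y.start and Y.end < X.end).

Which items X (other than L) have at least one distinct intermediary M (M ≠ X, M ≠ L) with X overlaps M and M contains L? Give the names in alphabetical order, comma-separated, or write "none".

Target L = [Thu 00:00, Thu 23:00].
Intermediaries M with M contains L: G, J, S.
Via G — items with X overlaps G: S, U.
Via J — items with X overlaps J: C, S, U.
Via S — items with X overlaps S: C, H, U.
Union: C, H, S, U.

C, H, S, U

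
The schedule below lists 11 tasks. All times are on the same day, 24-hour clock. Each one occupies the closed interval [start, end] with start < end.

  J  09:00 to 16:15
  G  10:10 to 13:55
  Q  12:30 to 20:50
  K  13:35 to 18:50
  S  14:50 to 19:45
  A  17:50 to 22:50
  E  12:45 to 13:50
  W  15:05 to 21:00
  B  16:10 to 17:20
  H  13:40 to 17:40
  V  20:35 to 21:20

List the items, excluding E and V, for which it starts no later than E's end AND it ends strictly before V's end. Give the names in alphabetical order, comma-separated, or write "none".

G, H, J, K, Q

Conditions: its start is no later than E's end (X.start <= 13:50) AND its end is strictly before V's end (X.end < 21:20).
A: start 17:50 <= 13:50? ✗; end 22:50 < 21:20? ✗ → no.
B: start 16:10 <= 13:50? ✗; end 17:20 < 21:20? ✓ → no.
G: start 10:10 <= 13:50? ✓; end 13:55 < 21:20? ✓ → yes.
H: start 13:40 <= 13:50? ✓; end 17:40 < 21:20? ✓ → yes.
J: start 09:00 <= 13:50? ✓; end 16:15 < 21:20? ✓ → yes.
K: start 13:35 <= 13:50? ✓; end 18:50 < 21:20? ✓ → yes.
Q: start 12:30 <= 13:50? ✓; end 20:50 < 21:20? ✓ → yes.
S: start 14:50 <= 13:50? ✗; end 19:45 < 21:20? ✓ → no.
W: start 15:05 <= 13:50? ✗; end 21:00 < 21:20? ✓ → no.
Result: G, H, J, K, Q.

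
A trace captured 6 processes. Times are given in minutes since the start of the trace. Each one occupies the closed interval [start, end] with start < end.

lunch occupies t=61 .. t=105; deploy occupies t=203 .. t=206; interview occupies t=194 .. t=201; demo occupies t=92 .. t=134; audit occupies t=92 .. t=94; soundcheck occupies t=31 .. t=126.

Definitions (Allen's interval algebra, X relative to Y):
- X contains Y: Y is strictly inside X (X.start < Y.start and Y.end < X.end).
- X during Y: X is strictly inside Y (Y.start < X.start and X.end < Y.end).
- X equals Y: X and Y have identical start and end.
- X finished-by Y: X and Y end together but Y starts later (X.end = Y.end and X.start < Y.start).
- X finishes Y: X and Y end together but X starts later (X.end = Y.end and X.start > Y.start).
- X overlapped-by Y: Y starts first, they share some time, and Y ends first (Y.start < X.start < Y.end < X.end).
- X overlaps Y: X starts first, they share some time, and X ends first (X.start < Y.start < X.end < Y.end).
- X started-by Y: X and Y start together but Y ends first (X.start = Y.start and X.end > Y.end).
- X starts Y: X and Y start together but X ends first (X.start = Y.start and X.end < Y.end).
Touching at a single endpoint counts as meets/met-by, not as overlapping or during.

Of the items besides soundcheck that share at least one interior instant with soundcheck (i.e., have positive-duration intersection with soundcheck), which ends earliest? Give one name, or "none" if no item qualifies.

Target soundcheck = [t=31, t=126].
audit [t=92, t=94] → during → candidate.
demo [t=92, t=134] → overlapped-by → candidate.
deploy [t=203, t=206] → after → excluded.
interview [t=194, t=201] → after → excluded.
lunch [t=61, t=105] → during → candidate.
Among candidates, earliest end is t=94 → audit.

audit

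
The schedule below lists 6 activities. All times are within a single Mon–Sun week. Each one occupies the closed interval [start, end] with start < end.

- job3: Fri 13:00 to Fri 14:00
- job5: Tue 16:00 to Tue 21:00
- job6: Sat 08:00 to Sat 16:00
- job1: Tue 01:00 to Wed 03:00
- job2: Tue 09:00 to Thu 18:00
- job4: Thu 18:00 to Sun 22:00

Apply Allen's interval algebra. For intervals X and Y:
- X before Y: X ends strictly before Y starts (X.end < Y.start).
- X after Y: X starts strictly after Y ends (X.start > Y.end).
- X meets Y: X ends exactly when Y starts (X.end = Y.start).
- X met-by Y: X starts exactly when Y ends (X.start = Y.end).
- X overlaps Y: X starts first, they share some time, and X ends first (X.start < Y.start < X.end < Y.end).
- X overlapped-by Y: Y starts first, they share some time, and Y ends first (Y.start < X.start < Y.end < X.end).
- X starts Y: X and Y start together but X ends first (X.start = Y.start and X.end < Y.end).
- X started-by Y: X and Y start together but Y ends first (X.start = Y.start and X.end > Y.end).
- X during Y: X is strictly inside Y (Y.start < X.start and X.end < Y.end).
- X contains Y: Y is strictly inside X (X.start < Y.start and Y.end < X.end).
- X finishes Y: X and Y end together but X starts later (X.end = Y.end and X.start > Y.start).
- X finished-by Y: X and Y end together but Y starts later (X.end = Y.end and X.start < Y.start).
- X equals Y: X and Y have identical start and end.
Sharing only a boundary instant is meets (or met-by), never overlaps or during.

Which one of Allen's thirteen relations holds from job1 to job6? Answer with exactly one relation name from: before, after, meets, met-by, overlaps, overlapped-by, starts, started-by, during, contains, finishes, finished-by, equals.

before

job1 = [Tue 01:00, Wed 03:00]; job6 = [Sat 08:00, Sat 16:00].
Compare endpoints: job1.start < job6.start, job1.start < job6.end, job1.end < job6.start, job1.end < job6.end.
That pattern is 'before'.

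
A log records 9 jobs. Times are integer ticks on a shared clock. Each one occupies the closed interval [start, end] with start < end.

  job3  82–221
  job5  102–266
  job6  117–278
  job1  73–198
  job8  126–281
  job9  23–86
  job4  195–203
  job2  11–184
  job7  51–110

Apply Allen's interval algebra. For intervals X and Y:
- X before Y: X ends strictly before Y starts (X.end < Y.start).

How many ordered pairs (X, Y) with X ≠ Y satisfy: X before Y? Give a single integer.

8

Checking all 72 ordered pairs for relation 'before'; matching pairs in alphabetical order:
(job2, job4): job2 before job4 ✓
(job7, job4): job7 before job4 ✓
(job7, job6): job7 before job6 ✓
(job7, job8): job7 before job8 ✓
(job9, job4): job9 before job4 ✓
(job9, job5): job9 before job5 ✓
(job9, job6): job9 before job6 ✓
(job9, job8): job9 before job8 ✓
Count: 8.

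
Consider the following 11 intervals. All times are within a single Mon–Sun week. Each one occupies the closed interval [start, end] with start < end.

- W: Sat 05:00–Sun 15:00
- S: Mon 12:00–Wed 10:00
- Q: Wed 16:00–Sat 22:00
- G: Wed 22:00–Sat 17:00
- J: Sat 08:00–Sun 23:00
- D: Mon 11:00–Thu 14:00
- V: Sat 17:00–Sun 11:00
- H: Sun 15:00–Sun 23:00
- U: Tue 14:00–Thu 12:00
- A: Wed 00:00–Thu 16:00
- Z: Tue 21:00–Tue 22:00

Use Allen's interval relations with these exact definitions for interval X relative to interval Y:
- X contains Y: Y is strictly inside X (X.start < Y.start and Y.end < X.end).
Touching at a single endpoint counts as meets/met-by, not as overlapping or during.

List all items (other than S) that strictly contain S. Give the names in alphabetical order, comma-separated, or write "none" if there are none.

Target S = [Mon 12:00, Wed 10:00].
A [Wed 00:00, Thu 16:00] → overlapped-by → no.
D [Mon 11:00, Thu 14:00] → contains → yes.
G [Wed 22:00, Sat 17:00] → after → no.
H [Sun 15:00, Sun 23:00] → after → no.
J [Sat 08:00, Sun 23:00] → after → no.
Q [Wed 16:00, Sat 22:00] → after → no.
U [Tue 14:00, Thu 12:00] → overlapped-by → no.
V [Sat 17:00, Sun 11:00] → after → no.
W [Sat 05:00, Sun 15:00] → after → no.
Z [Tue 21:00, Tue 22:00] → during → no.
Result: D.

D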